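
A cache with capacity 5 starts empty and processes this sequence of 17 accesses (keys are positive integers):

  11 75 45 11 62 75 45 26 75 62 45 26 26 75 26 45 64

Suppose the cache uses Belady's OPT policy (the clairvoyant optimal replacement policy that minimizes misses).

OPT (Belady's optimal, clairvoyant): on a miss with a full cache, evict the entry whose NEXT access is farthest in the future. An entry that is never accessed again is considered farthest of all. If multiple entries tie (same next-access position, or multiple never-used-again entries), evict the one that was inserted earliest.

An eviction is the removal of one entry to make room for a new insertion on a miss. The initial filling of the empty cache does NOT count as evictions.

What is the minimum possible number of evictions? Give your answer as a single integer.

Answer: 1

Derivation:
OPT (Belady) simulation (capacity=5):
  1. access 11: MISS. Cache: [11]
  2. access 75: MISS. Cache: [11 75]
  3. access 45: MISS. Cache: [11 75 45]
  4. access 11: HIT. Next use of 11: never. Cache: [11 75 45]
  5. access 62: MISS. Cache: [11 75 45 62]
  6. access 75: HIT. Next use of 75: step 9. Cache: [11 75 45 62]
  7. access 45: HIT. Next use of 45: step 11. Cache: [11 75 45 62]
  8. access 26: MISS. Cache: [11 75 45 62 26]
  9. access 75: HIT. Next use of 75: step 14. Cache: [11 75 45 62 26]
  10. access 62: HIT. Next use of 62: never. Cache: [11 75 45 62 26]
  11. access 45: HIT. Next use of 45: step 16. Cache: [11 75 45 62 26]
  12. access 26: HIT. Next use of 26: step 13. Cache: [11 75 45 62 26]
  13. access 26: HIT. Next use of 26: step 15. Cache: [11 75 45 62 26]
  14. access 75: HIT. Next use of 75: never. Cache: [11 75 45 62 26]
  15. access 26: HIT. Next use of 26: never. Cache: [11 75 45 62 26]
  16. access 45: HIT. Next use of 45: never. Cache: [11 75 45 62 26]
  17. access 64: MISS, evict 11 (next use: never). Cache: [75 45 62 26 64]
Total: 11 hits, 6 misses, 1 evictions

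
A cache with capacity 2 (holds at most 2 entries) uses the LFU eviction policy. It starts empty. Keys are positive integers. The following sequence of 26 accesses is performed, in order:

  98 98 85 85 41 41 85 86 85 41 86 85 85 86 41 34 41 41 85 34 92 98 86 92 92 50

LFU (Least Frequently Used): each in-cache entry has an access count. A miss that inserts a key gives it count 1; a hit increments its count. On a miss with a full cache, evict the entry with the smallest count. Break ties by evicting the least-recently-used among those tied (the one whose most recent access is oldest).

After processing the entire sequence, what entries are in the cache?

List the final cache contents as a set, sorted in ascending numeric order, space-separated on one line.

Answer: 50 85

Derivation:
LFU simulation (capacity=2):
  1. access 98: MISS. Cache: [98(c=1)]
  2. access 98: HIT, count now 2. Cache: [98(c=2)]
  3. access 85: MISS. Cache: [85(c=1) 98(c=2)]
  4. access 85: HIT, count now 2. Cache: [98(c=2) 85(c=2)]
  5. access 41: MISS, evict 98(c=2). Cache: [41(c=1) 85(c=2)]
  6. access 41: HIT, count now 2. Cache: [85(c=2) 41(c=2)]
  7. access 85: HIT, count now 3. Cache: [41(c=2) 85(c=3)]
  8. access 86: MISS, evict 41(c=2). Cache: [86(c=1) 85(c=3)]
  9. access 85: HIT, count now 4. Cache: [86(c=1) 85(c=4)]
  10. access 41: MISS, evict 86(c=1). Cache: [41(c=1) 85(c=4)]
  11. access 86: MISS, evict 41(c=1). Cache: [86(c=1) 85(c=4)]
  12. access 85: HIT, count now 5. Cache: [86(c=1) 85(c=5)]
  13. access 85: HIT, count now 6. Cache: [86(c=1) 85(c=6)]
  14. access 86: HIT, count now 2. Cache: [86(c=2) 85(c=6)]
  15. access 41: MISS, evict 86(c=2). Cache: [41(c=1) 85(c=6)]
  16. access 34: MISS, evict 41(c=1). Cache: [34(c=1) 85(c=6)]
  17. access 41: MISS, evict 34(c=1). Cache: [41(c=1) 85(c=6)]
  18. access 41: HIT, count now 2. Cache: [41(c=2) 85(c=6)]
  19. access 85: HIT, count now 7. Cache: [41(c=2) 85(c=7)]
  20. access 34: MISS, evict 41(c=2). Cache: [34(c=1) 85(c=7)]
  21. access 92: MISS, evict 34(c=1). Cache: [92(c=1) 85(c=7)]
  22. access 98: MISS, evict 92(c=1). Cache: [98(c=1) 85(c=7)]
  23. access 86: MISS, evict 98(c=1). Cache: [86(c=1) 85(c=7)]
  24. access 92: MISS, evict 86(c=1). Cache: [92(c=1) 85(c=7)]
  25. access 92: HIT, count now 2. Cache: [92(c=2) 85(c=7)]
  26. access 50: MISS, evict 92(c=2). Cache: [50(c=1) 85(c=7)]
Total: 11 hits, 15 misses, 13 evictions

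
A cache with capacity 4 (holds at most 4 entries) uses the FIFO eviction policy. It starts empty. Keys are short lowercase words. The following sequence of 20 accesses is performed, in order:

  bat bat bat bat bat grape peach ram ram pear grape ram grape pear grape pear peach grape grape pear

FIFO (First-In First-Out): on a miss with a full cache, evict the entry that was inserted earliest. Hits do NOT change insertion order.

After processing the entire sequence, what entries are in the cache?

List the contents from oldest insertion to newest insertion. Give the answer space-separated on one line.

FIFO simulation (capacity=4):
  1. access bat: MISS. Cache (old->new): [bat]
  2. access bat: HIT. Cache (old->new): [bat]
  3. access bat: HIT. Cache (old->new): [bat]
  4. access bat: HIT. Cache (old->new): [bat]
  5. access bat: HIT. Cache (old->new): [bat]
  6. access grape: MISS. Cache (old->new): [bat grape]
  7. access peach: MISS. Cache (old->new): [bat grape peach]
  8. access ram: MISS. Cache (old->new): [bat grape peach ram]
  9. access ram: HIT. Cache (old->new): [bat grape peach ram]
  10. access pear: MISS, evict bat. Cache (old->new): [grape peach ram pear]
  11. access grape: HIT. Cache (old->new): [grape peach ram pear]
  12. access ram: HIT. Cache (old->new): [grape peach ram pear]
  13. access grape: HIT. Cache (old->new): [grape peach ram pear]
  14. access pear: HIT. Cache (old->new): [grape peach ram pear]
  15. access grape: HIT. Cache (old->new): [grape peach ram pear]
  16. access pear: HIT. Cache (old->new): [grape peach ram pear]
  17. access peach: HIT. Cache (old->new): [grape peach ram pear]
  18. access grape: HIT. Cache (old->new): [grape peach ram pear]
  19. access grape: HIT. Cache (old->new): [grape peach ram pear]
  20. access pear: HIT. Cache (old->new): [grape peach ram pear]
Total: 15 hits, 5 misses, 1 evictions

Answer: grape peach ram pear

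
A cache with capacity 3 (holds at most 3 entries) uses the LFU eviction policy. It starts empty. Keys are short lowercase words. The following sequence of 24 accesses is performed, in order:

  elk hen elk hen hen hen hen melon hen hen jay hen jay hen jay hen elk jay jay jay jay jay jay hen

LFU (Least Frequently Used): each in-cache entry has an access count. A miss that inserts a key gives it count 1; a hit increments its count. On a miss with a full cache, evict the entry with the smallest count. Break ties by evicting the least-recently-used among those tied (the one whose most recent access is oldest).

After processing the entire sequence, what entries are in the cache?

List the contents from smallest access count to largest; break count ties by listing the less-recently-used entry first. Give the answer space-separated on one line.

LFU simulation (capacity=3):
  1. access elk: MISS. Cache: [elk(c=1)]
  2. access hen: MISS. Cache: [elk(c=1) hen(c=1)]
  3. access elk: HIT, count now 2. Cache: [hen(c=1) elk(c=2)]
  4. access hen: HIT, count now 2. Cache: [elk(c=2) hen(c=2)]
  5. access hen: HIT, count now 3. Cache: [elk(c=2) hen(c=3)]
  6. access hen: HIT, count now 4. Cache: [elk(c=2) hen(c=4)]
  7. access hen: HIT, count now 5. Cache: [elk(c=2) hen(c=5)]
  8. access melon: MISS. Cache: [melon(c=1) elk(c=2) hen(c=5)]
  9. access hen: HIT, count now 6. Cache: [melon(c=1) elk(c=2) hen(c=6)]
  10. access hen: HIT, count now 7. Cache: [melon(c=1) elk(c=2) hen(c=7)]
  11. access jay: MISS, evict melon(c=1). Cache: [jay(c=1) elk(c=2) hen(c=7)]
  12. access hen: HIT, count now 8. Cache: [jay(c=1) elk(c=2) hen(c=8)]
  13. access jay: HIT, count now 2. Cache: [elk(c=2) jay(c=2) hen(c=8)]
  14. access hen: HIT, count now 9. Cache: [elk(c=2) jay(c=2) hen(c=9)]
  15. access jay: HIT, count now 3. Cache: [elk(c=2) jay(c=3) hen(c=9)]
  16. access hen: HIT, count now 10. Cache: [elk(c=2) jay(c=3) hen(c=10)]
  17. access elk: HIT, count now 3. Cache: [jay(c=3) elk(c=3) hen(c=10)]
  18. access jay: HIT, count now 4. Cache: [elk(c=3) jay(c=4) hen(c=10)]
  19. access jay: HIT, count now 5. Cache: [elk(c=3) jay(c=5) hen(c=10)]
  20. access jay: HIT, count now 6. Cache: [elk(c=3) jay(c=6) hen(c=10)]
  21. access jay: HIT, count now 7. Cache: [elk(c=3) jay(c=7) hen(c=10)]
  22. access jay: HIT, count now 8. Cache: [elk(c=3) jay(c=8) hen(c=10)]
  23. access jay: HIT, count now 9. Cache: [elk(c=3) jay(c=9) hen(c=10)]
  24. access hen: HIT, count now 11. Cache: [elk(c=3) jay(c=9) hen(c=11)]
Total: 20 hits, 4 misses, 1 evictions

Answer: elk jay hen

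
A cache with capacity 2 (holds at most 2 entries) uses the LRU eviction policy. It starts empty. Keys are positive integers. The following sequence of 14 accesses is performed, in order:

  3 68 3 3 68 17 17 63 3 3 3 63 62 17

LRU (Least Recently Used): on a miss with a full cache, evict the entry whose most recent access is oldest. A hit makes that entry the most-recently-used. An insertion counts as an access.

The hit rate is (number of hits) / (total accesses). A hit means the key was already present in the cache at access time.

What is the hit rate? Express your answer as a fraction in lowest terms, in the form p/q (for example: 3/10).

LRU simulation (capacity=2):
  1. access 3: MISS. Cache (LRU->MRU): [3]
  2. access 68: MISS. Cache (LRU->MRU): [3 68]
  3. access 3: HIT. Cache (LRU->MRU): [68 3]
  4. access 3: HIT. Cache (LRU->MRU): [68 3]
  5. access 68: HIT. Cache (LRU->MRU): [3 68]
  6. access 17: MISS, evict 3. Cache (LRU->MRU): [68 17]
  7. access 17: HIT. Cache (LRU->MRU): [68 17]
  8. access 63: MISS, evict 68. Cache (LRU->MRU): [17 63]
  9. access 3: MISS, evict 17. Cache (LRU->MRU): [63 3]
  10. access 3: HIT. Cache (LRU->MRU): [63 3]
  11. access 3: HIT. Cache (LRU->MRU): [63 3]
  12. access 63: HIT. Cache (LRU->MRU): [3 63]
  13. access 62: MISS, evict 3. Cache (LRU->MRU): [63 62]
  14. access 17: MISS, evict 63. Cache (LRU->MRU): [62 17]
Total: 7 hits, 7 misses, 5 evictions

Hit rate = 7/14 = 1/2

Answer: 1/2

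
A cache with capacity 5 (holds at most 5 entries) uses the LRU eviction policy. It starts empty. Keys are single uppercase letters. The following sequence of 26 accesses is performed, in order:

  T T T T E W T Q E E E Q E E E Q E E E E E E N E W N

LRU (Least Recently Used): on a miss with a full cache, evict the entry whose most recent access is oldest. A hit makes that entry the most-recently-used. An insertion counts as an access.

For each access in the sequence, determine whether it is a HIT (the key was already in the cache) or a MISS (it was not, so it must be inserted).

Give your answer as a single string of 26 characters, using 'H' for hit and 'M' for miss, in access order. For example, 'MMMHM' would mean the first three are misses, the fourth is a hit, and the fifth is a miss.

LRU simulation (capacity=5):
  1. access T: MISS. Cache (LRU->MRU): [T]
  2. access T: HIT. Cache (LRU->MRU): [T]
  3. access T: HIT. Cache (LRU->MRU): [T]
  4. access T: HIT. Cache (LRU->MRU): [T]
  5. access E: MISS. Cache (LRU->MRU): [T E]
  6. access W: MISS. Cache (LRU->MRU): [T E W]
  7. access T: HIT. Cache (LRU->MRU): [E W T]
  8. access Q: MISS. Cache (LRU->MRU): [E W T Q]
  9. access E: HIT. Cache (LRU->MRU): [W T Q E]
  10. access E: HIT. Cache (LRU->MRU): [W T Q E]
  11. access E: HIT. Cache (LRU->MRU): [W T Q E]
  12. access Q: HIT. Cache (LRU->MRU): [W T E Q]
  13. access E: HIT. Cache (LRU->MRU): [W T Q E]
  14. access E: HIT. Cache (LRU->MRU): [W T Q E]
  15. access E: HIT. Cache (LRU->MRU): [W T Q E]
  16. access Q: HIT. Cache (LRU->MRU): [W T E Q]
  17. access E: HIT. Cache (LRU->MRU): [W T Q E]
  18. access E: HIT. Cache (LRU->MRU): [W T Q E]
  19. access E: HIT. Cache (LRU->MRU): [W T Q E]
  20. access E: HIT. Cache (LRU->MRU): [W T Q E]
  21. access E: HIT. Cache (LRU->MRU): [W T Q E]
  22. access E: HIT. Cache (LRU->MRU): [W T Q E]
  23. access N: MISS. Cache (LRU->MRU): [W T Q E N]
  24. access E: HIT. Cache (LRU->MRU): [W T Q N E]
  25. access W: HIT. Cache (LRU->MRU): [T Q N E W]
  26. access N: HIT. Cache (LRU->MRU): [T Q E W N]
Total: 21 hits, 5 misses, 0 evictions

Answer: MHHHMMHMHHHHHHHHHHHHHHMHHH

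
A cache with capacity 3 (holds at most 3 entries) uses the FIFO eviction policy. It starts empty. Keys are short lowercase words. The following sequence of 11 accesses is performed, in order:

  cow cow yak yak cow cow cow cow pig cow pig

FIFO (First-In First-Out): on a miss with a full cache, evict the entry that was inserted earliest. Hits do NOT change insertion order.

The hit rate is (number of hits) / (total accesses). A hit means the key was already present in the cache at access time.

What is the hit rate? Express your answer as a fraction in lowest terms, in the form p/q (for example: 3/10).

Answer: 8/11

Derivation:
FIFO simulation (capacity=3):
  1. access cow: MISS. Cache (old->new): [cow]
  2. access cow: HIT. Cache (old->new): [cow]
  3. access yak: MISS. Cache (old->new): [cow yak]
  4. access yak: HIT. Cache (old->new): [cow yak]
  5. access cow: HIT. Cache (old->new): [cow yak]
  6. access cow: HIT. Cache (old->new): [cow yak]
  7. access cow: HIT. Cache (old->new): [cow yak]
  8. access cow: HIT. Cache (old->new): [cow yak]
  9. access pig: MISS. Cache (old->new): [cow yak pig]
  10. access cow: HIT. Cache (old->new): [cow yak pig]
  11. access pig: HIT. Cache (old->new): [cow yak pig]
Total: 8 hits, 3 misses, 0 evictions

Hit rate = 8/11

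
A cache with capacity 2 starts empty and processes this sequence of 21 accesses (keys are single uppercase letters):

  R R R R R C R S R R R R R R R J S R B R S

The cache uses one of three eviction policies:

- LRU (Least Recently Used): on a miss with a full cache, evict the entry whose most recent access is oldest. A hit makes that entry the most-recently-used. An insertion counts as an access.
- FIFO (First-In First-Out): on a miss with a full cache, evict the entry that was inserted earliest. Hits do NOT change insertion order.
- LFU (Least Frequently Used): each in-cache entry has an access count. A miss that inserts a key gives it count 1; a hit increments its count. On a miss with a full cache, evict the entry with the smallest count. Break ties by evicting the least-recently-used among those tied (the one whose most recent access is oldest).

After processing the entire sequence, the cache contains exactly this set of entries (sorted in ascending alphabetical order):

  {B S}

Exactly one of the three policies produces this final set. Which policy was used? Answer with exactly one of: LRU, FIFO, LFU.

Answer: FIFO

Derivation:
Simulating under each policy and comparing final sets:
  LRU: final set = {R S} -> differs
  FIFO: final set = {B S} -> MATCHES target
  LFU: final set = {R S} -> differs
Only FIFO produces the target set.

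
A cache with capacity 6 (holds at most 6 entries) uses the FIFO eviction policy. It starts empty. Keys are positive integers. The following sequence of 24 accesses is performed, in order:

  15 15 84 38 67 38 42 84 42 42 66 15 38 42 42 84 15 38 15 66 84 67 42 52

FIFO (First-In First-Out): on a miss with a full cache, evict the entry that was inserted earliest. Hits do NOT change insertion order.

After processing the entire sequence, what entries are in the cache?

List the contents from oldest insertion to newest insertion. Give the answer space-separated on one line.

Answer: 84 38 67 42 66 52

Derivation:
FIFO simulation (capacity=6):
  1. access 15: MISS. Cache (old->new): [15]
  2. access 15: HIT. Cache (old->new): [15]
  3. access 84: MISS. Cache (old->new): [15 84]
  4. access 38: MISS. Cache (old->new): [15 84 38]
  5. access 67: MISS. Cache (old->new): [15 84 38 67]
  6. access 38: HIT. Cache (old->new): [15 84 38 67]
  7. access 42: MISS. Cache (old->new): [15 84 38 67 42]
  8. access 84: HIT. Cache (old->new): [15 84 38 67 42]
  9. access 42: HIT. Cache (old->new): [15 84 38 67 42]
  10. access 42: HIT. Cache (old->new): [15 84 38 67 42]
  11. access 66: MISS. Cache (old->new): [15 84 38 67 42 66]
  12. access 15: HIT. Cache (old->new): [15 84 38 67 42 66]
  13. access 38: HIT. Cache (old->new): [15 84 38 67 42 66]
  14. access 42: HIT. Cache (old->new): [15 84 38 67 42 66]
  15. access 42: HIT. Cache (old->new): [15 84 38 67 42 66]
  16. access 84: HIT. Cache (old->new): [15 84 38 67 42 66]
  17. access 15: HIT. Cache (old->new): [15 84 38 67 42 66]
  18. access 38: HIT. Cache (old->new): [15 84 38 67 42 66]
  19. access 15: HIT. Cache (old->new): [15 84 38 67 42 66]
  20. access 66: HIT. Cache (old->new): [15 84 38 67 42 66]
  21. access 84: HIT. Cache (old->new): [15 84 38 67 42 66]
  22. access 67: HIT. Cache (old->new): [15 84 38 67 42 66]
  23. access 42: HIT. Cache (old->new): [15 84 38 67 42 66]
  24. access 52: MISS, evict 15. Cache (old->new): [84 38 67 42 66 52]
Total: 17 hits, 7 misses, 1 evictions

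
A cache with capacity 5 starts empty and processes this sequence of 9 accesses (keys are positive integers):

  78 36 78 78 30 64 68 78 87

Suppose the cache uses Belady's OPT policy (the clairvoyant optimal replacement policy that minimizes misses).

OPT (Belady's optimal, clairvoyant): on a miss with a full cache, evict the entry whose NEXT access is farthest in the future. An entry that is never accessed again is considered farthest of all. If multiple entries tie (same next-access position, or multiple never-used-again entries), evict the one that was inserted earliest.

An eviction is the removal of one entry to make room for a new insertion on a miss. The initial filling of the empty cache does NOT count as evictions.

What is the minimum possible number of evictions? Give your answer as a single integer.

OPT (Belady) simulation (capacity=5):
  1. access 78: MISS. Cache: [78]
  2. access 36: MISS. Cache: [78 36]
  3. access 78: HIT. Next use of 78: step 4. Cache: [78 36]
  4. access 78: HIT. Next use of 78: step 8. Cache: [78 36]
  5. access 30: MISS. Cache: [78 36 30]
  6. access 64: MISS. Cache: [78 36 30 64]
  7. access 68: MISS. Cache: [78 36 30 64 68]
  8. access 78: HIT. Next use of 78: never. Cache: [78 36 30 64 68]
  9. access 87: MISS, evict 78 (next use: never). Cache: [36 30 64 68 87]
Total: 3 hits, 6 misses, 1 evictions

Answer: 1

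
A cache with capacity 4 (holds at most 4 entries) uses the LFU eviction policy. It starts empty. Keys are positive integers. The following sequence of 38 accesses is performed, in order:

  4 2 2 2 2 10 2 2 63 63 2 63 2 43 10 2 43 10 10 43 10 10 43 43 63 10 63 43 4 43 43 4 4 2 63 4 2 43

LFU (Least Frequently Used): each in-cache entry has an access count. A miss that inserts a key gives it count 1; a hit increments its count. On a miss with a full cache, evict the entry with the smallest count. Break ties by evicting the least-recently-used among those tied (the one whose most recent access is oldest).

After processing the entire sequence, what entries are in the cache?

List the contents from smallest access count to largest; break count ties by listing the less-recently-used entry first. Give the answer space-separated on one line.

LFU simulation (capacity=4):
  1. access 4: MISS. Cache: [4(c=1)]
  2. access 2: MISS. Cache: [4(c=1) 2(c=1)]
  3. access 2: HIT, count now 2. Cache: [4(c=1) 2(c=2)]
  4. access 2: HIT, count now 3. Cache: [4(c=1) 2(c=3)]
  5. access 2: HIT, count now 4. Cache: [4(c=1) 2(c=4)]
  6. access 10: MISS. Cache: [4(c=1) 10(c=1) 2(c=4)]
  7. access 2: HIT, count now 5. Cache: [4(c=1) 10(c=1) 2(c=5)]
  8. access 2: HIT, count now 6. Cache: [4(c=1) 10(c=1) 2(c=6)]
  9. access 63: MISS. Cache: [4(c=1) 10(c=1) 63(c=1) 2(c=6)]
  10. access 63: HIT, count now 2. Cache: [4(c=1) 10(c=1) 63(c=2) 2(c=6)]
  11. access 2: HIT, count now 7. Cache: [4(c=1) 10(c=1) 63(c=2) 2(c=7)]
  12. access 63: HIT, count now 3. Cache: [4(c=1) 10(c=1) 63(c=3) 2(c=7)]
  13. access 2: HIT, count now 8. Cache: [4(c=1) 10(c=1) 63(c=3) 2(c=8)]
  14. access 43: MISS, evict 4(c=1). Cache: [10(c=1) 43(c=1) 63(c=3) 2(c=8)]
  15. access 10: HIT, count now 2. Cache: [43(c=1) 10(c=2) 63(c=3) 2(c=8)]
  16. access 2: HIT, count now 9. Cache: [43(c=1) 10(c=2) 63(c=3) 2(c=9)]
  17. access 43: HIT, count now 2. Cache: [10(c=2) 43(c=2) 63(c=3) 2(c=9)]
  18. access 10: HIT, count now 3. Cache: [43(c=2) 63(c=3) 10(c=3) 2(c=9)]
  19. access 10: HIT, count now 4. Cache: [43(c=2) 63(c=3) 10(c=4) 2(c=9)]
  20. access 43: HIT, count now 3. Cache: [63(c=3) 43(c=3) 10(c=4) 2(c=9)]
  21. access 10: HIT, count now 5. Cache: [63(c=3) 43(c=3) 10(c=5) 2(c=9)]
  22. access 10: HIT, count now 6. Cache: [63(c=3) 43(c=3) 10(c=6) 2(c=9)]
  23. access 43: HIT, count now 4. Cache: [63(c=3) 43(c=4) 10(c=6) 2(c=9)]
  24. access 43: HIT, count now 5. Cache: [63(c=3) 43(c=5) 10(c=6) 2(c=9)]
  25. access 63: HIT, count now 4. Cache: [63(c=4) 43(c=5) 10(c=6) 2(c=9)]
  26. access 10: HIT, count now 7. Cache: [63(c=4) 43(c=5) 10(c=7) 2(c=9)]
  27. access 63: HIT, count now 5. Cache: [43(c=5) 63(c=5) 10(c=7) 2(c=9)]
  28. access 43: HIT, count now 6. Cache: [63(c=5) 43(c=6) 10(c=7) 2(c=9)]
  29. access 4: MISS, evict 63(c=5). Cache: [4(c=1) 43(c=6) 10(c=7) 2(c=9)]
  30. access 43: HIT, count now 7. Cache: [4(c=1) 10(c=7) 43(c=7) 2(c=9)]
  31. access 43: HIT, count now 8. Cache: [4(c=1) 10(c=7) 43(c=8) 2(c=9)]
  32. access 4: HIT, count now 2. Cache: [4(c=2) 10(c=7) 43(c=8) 2(c=9)]
  33. access 4: HIT, count now 3. Cache: [4(c=3) 10(c=7) 43(c=8) 2(c=9)]
  34. access 2: HIT, count now 10. Cache: [4(c=3) 10(c=7) 43(c=8) 2(c=10)]
  35. access 63: MISS, evict 4(c=3). Cache: [63(c=1) 10(c=7) 43(c=8) 2(c=10)]
  36. access 4: MISS, evict 63(c=1). Cache: [4(c=1) 10(c=7) 43(c=8) 2(c=10)]
  37. access 2: HIT, count now 11. Cache: [4(c=1) 10(c=7) 43(c=8) 2(c=11)]
  38. access 43: HIT, count now 9. Cache: [4(c=1) 10(c=7) 43(c=9) 2(c=11)]
Total: 30 hits, 8 misses, 4 evictions

Answer: 4 10 43 2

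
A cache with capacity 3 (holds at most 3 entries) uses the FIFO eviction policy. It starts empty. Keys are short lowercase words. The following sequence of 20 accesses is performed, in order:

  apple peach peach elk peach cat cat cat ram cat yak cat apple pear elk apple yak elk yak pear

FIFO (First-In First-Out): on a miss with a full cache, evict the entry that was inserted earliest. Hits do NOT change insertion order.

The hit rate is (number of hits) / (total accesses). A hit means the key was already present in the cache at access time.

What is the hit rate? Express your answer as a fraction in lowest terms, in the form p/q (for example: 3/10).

FIFO simulation (capacity=3):
  1. access apple: MISS. Cache (old->new): [apple]
  2. access peach: MISS. Cache (old->new): [apple peach]
  3. access peach: HIT. Cache (old->new): [apple peach]
  4. access elk: MISS. Cache (old->new): [apple peach elk]
  5. access peach: HIT. Cache (old->new): [apple peach elk]
  6. access cat: MISS, evict apple. Cache (old->new): [peach elk cat]
  7. access cat: HIT. Cache (old->new): [peach elk cat]
  8. access cat: HIT. Cache (old->new): [peach elk cat]
  9. access ram: MISS, evict peach. Cache (old->new): [elk cat ram]
  10. access cat: HIT. Cache (old->new): [elk cat ram]
  11. access yak: MISS, evict elk. Cache (old->new): [cat ram yak]
  12. access cat: HIT. Cache (old->new): [cat ram yak]
  13. access apple: MISS, evict cat. Cache (old->new): [ram yak apple]
  14. access pear: MISS, evict ram. Cache (old->new): [yak apple pear]
  15. access elk: MISS, evict yak. Cache (old->new): [apple pear elk]
  16. access apple: HIT. Cache (old->new): [apple pear elk]
  17. access yak: MISS, evict apple. Cache (old->new): [pear elk yak]
  18. access elk: HIT. Cache (old->new): [pear elk yak]
  19. access yak: HIT. Cache (old->new): [pear elk yak]
  20. access pear: HIT. Cache (old->new): [pear elk yak]
Total: 10 hits, 10 misses, 7 evictions

Hit rate = 10/20 = 1/2

Answer: 1/2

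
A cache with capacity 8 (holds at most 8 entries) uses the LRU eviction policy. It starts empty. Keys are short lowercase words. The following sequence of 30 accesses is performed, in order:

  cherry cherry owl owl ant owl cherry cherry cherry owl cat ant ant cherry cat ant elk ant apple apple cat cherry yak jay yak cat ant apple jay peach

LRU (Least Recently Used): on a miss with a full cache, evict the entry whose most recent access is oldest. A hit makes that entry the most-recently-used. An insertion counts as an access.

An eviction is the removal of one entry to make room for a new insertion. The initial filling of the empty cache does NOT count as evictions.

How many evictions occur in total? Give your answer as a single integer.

Answer: 1

Derivation:
LRU simulation (capacity=8):
  1. access cherry: MISS. Cache (LRU->MRU): [cherry]
  2. access cherry: HIT. Cache (LRU->MRU): [cherry]
  3. access owl: MISS. Cache (LRU->MRU): [cherry owl]
  4. access owl: HIT. Cache (LRU->MRU): [cherry owl]
  5. access ant: MISS. Cache (LRU->MRU): [cherry owl ant]
  6. access owl: HIT. Cache (LRU->MRU): [cherry ant owl]
  7. access cherry: HIT. Cache (LRU->MRU): [ant owl cherry]
  8. access cherry: HIT. Cache (LRU->MRU): [ant owl cherry]
  9. access cherry: HIT. Cache (LRU->MRU): [ant owl cherry]
  10. access owl: HIT. Cache (LRU->MRU): [ant cherry owl]
  11. access cat: MISS. Cache (LRU->MRU): [ant cherry owl cat]
  12. access ant: HIT. Cache (LRU->MRU): [cherry owl cat ant]
  13. access ant: HIT. Cache (LRU->MRU): [cherry owl cat ant]
  14. access cherry: HIT. Cache (LRU->MRU): [owl cat ant cherry]
  15. access cat: HIT. Cache (LRU->MRU): [owl ant cherry cat]
  16. access ant: HIT. Cache (LRU->MRU): [owl cherry cat ant]
  17. access elk: MISS. Cache (LRU->MRU): [owl cherry cat ant elk]
  18. access ant: HIT. Cache (LRU->MRU): [owl cherry cat elk ant]
  19. access apple: MISS. Cache (LRU->MRU): [owl cherry cat elk ant apple]
  20. access apple: HIT. Cache (LRU->MRU): [owl cherry cat elk ant apple]
  21. access cat: HIT. Cache (LRU->MRU): [owl cherry elk ant apple cat]
  22. access cherry: HIT. Cache (LRU->MRU): [owl elk ant apple cat cherry]
  23. access yak: MISS. Cache (LRU->MRU): [owl elk ant apple cat cherry yak]
  24. access jay: MISS. Cache (LRU->MRU): [owl elk ant apple cat cherry yak jay]
  25. access yak: HIT. Cache (LRU->MRU): [owl elk ant apple cat cherry jay yak]
  26. access cat: HIT. Cache (LRU->MRU): [owl elk ant apple cherry jay yak cat]
  27. access ant: HIT. Cache (LRU->MRU): [owl elk apple cherry jay yak cat ant]
  28. access apple: HIT. Cache (LRU->MRU): [owl elk cherry jay yak cat ant apple]
  29. access jay: HIT. Cache (LRU->MRU): [owl elk cherry yak cat ant apple jay]
  30. access peach: MISS, evict owl. Cache (LRU->MRU): [elk cherry yak cat ant apple jay peach]
Total: 21 hits, 9 misses, 1 evictions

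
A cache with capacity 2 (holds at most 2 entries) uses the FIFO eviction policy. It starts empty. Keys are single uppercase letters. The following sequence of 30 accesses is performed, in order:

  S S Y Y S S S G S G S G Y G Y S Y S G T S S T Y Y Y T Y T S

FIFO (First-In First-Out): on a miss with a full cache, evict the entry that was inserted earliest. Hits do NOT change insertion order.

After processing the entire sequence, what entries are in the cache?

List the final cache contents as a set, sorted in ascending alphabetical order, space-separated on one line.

FIFO simulation (capacity=2):
  1. access S: MISS. Cache (old->new): [S]
  2. access S: HIT. Cache (old->new): [S]
  3. access Y: MISS. Cache (old->new): [S Y]
  4. access Y: HIT. Cache (old->new): [S Y]
  5. access S: HIT. Cache (old->new): [S Y]
  6. access S: HIT. Cache (old->new): [S Y]
  7. access S: HIT. Cache (old->new): [S Y]
  8. access G: MISS, evict S. Cache (old->new): [Y G]
  9. access S: MISS, evict Y. Cache (old->new): [G S]
  10. access G: HIT. Cache (old->new): [G S]
  11. access S: HIT. Cache (old->new): [G S]
  12. access G: HIT. Cache (old->new): [G S]
  13. access Y: MISS, evict G. Cache (old->new): [S Y]
  14. access G: MISS, evict S. Cache (old->new): [Y G]
  15. access Y: HIT. Cache (old->new): [Y G]
  16. access S: MISS, evict Y. Cache (old->new): [G S]
  17. access Y: MISS, evict G. Cache (old->new): [S Y]
  18. access S: HIT. Cache (old->new): [S Y]
  19. access G: MISS, evict S. Cache (old->new): [Y G]
  20. access T: MISS, evict Y. Cache (old->new): [G T]
  21. access S: MISS, evict G. Cache (old->new): [T S]
  22. access S: HIT. Cache (old->new): [T S]
  23. access T: HIT. Cache (old->new): [T S]
  24. access Y: MISS, evict T. Cache (old->new): [S Y]
  25. access Y: HIT. Cache (old->new): [S Y]
  26. access Y: HIT. Cache (old->new): [S Y]
  27. access T: MISS, evict S. Cache (old->new): [Y T]
  28. access Y: HIT. Cache (old->new): [Y T]
  29. access T: HIT. Cache (old->new): [Y T]
  30. access S: MISS, evict Y. Cache (old->new): [T S]
Total: 16 hits, 14 misses, 12 evictions

Answer: S T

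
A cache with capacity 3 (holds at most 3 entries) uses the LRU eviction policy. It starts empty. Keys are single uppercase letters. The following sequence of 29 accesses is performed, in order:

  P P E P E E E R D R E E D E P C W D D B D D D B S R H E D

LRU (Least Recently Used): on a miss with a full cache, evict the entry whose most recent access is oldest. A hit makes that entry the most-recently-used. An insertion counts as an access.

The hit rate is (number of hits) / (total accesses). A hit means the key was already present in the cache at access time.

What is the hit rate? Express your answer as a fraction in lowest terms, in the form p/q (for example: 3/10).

Answer: 15/29

Derivation:
LRU simulation (capacity=3):
  1. access P: MISS. Cache (LRU->MRU): [P]
  2. access P: HIT. Cache (LRU->MRU): [P]
  3. access E: MISS. Cache (LRU->MRU): [P E]
  4. access P: HIT. Cache (LRU->MRU): [E P]
  5. access E: HIT. Cache (LRU->MRU): [P E]
  6. access E: HIT. Cache (LRU->MRU): [P E]
  7. access E: HIT. Cache (LRU->MRU): [P E]
  8. access R: MISS. Cache (LRU->MRU): [P E R]
  9. access D: MISS, evict P. Cache (LRU->MRU): [E R D]
  10. access R: HIT. Cache (LRU->MRU): [E D R]
  11. access E: HIT. Cache (LRU->MRU): [D R E]
  12. access E: HIT. Cache (LRU->MRU): [D R E]
  13. access D: HIT. Cache (LRU->MRU): [R E D]
  14. access E: HIT. Cache (LRU->MRU): [R D E]
  15. access P: MISS, evict R. Cache (LRU->MRU): [D E P]
  16. access C: MISS, evict D. Cache (LRU->MRU): [E P C]
  17. access W: MISS, evict E. Cache (LRU->MRU): [P C W]
  18. access D: MISS, evict P. Cache (LRU->MRU): [C W D]
  19. access D: HIT. Cache (LRU->MRU): [C W D]
  20. access B: MISS, evict C. Cache (LRU->MRU): [W D B]
  21. access D: HIT. Cache (LRU->MRU): [W B D]
  22. access D: HIT. Cache (LRU->MRU): [W B D]
  23. access D: HIT. Cache (LRU->MRU): [W B D]
  24. access B: HIT. Cache (LRU->MRU): [W D B]
  25. access S: MISS, evict W. Cache (LRU->MRU): [D B S]
  26. access R: MISS, evict D. Cache (LRU->MRU): [B S R]
  27. access H: MISS, evict B. Cache (LRU->MRU): [S R H]
  28. access E: MISS, evict S. Cache (LRU->MRU): [R H E]
  29. access D: MISS, evict R. Cache (LRU->MRU): [H E D]
Total: 15 hits, 14 misses, 11 evictions

Hit rate = 15/29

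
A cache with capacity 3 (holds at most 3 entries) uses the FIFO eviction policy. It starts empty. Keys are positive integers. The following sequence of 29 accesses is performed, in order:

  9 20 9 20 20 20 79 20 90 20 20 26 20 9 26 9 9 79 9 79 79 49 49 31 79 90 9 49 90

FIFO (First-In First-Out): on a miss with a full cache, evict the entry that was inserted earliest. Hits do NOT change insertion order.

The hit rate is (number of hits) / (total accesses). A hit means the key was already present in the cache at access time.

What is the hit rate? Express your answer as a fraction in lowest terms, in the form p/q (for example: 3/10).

FIFO simulation (capacity=3):
  1. access 9: MISS. Cache (old->new): [9]
  2. access 20: MISS. Cache (old->new): [9 20]
  3. access 9: HIT. Cache (old->new): [9 20]
  4. access 20: HIT. Cache (old->new): [9 20]
  5. access 20: HIT. Cache (old->new): [9 20]
  6. access 20: HIT. Cache (old->new): [9 20]
  7. access 79: MISS. Cache (old->new): [9 20 79]
  8. access 20: HIT. Cache (old->new): [9 20 79]
  9. access 90: MISS, evict 9. Cache (old->new): [20 79 90]
  10. access 20: HIT. Cache (old->new): [20 79 90]
  11. access 20: HIT. Cache (old->new): [20 79 90]
  12. access 26: MISS, evict 20. Cache (old->new): [79 90 26]
  13. access 20: MISS, evict 79. Cache (old->new): [90 26 20]
  14. access 9: MISS, evict 90. Cache (old->new): [26 20 9]
  15. access 26: HIT. Cache (old->new): [26 20 9]
  16. access 9: HIT. Cache (old->new): [26 20 9]
  17. access 9: HIT. Cache (old->new): [26 20 9]
  18. access 79: MISS, evict 26. Cache (old->new): [20 9 79]
  19. access 9: HIT. Cache (old->new): [20 9 79]
  20. access 79: HIT. Cache (old->new): [20 9 79]
  21. access 79: HIT. Cache (old->new): [20 9 79]
  22. access 49: MISS, evict 20. Cache (old->new): [9 79 49]
  23. access 49: HIT. Cache (old->new): [9 79 49]
  24. access 31: MISS, evict 9. Cache (old->new): [79 49 31]
  25. access 79: HIT. Cache (old->new): [79 49 31]
  26. access 90: MISS, evict 79. Cache (old->new): [49 31 90]
  27. access 9: MISS, evict 49. Cache (old->new): [31 90 9]
  28. access 49: MISS, evict 31. Cache (old->new): [90 9 49]
  29. access 90: HIT. Cache (old->new): [90 9 49]
Total: 16 hits, 13 misses, 10 evictions

Hit rate = 16/29

Answer: 16/29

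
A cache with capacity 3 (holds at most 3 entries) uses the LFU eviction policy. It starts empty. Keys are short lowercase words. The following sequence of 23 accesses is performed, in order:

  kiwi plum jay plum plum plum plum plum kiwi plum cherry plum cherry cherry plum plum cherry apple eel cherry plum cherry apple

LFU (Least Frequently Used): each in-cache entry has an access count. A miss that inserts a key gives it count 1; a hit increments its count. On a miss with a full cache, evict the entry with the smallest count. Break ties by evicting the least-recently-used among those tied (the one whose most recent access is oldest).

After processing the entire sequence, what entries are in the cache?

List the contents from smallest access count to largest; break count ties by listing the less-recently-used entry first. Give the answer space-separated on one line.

Answer: apple cherry plum

Derivation:
LFU simulation (capacity=3):
  1. access kiwi: MISS. Cache: [kiwi(c=1)]
  2. access plum: MISS. Cache: [kiwi(c=1) plum(c=1)]
  3. access jay: MISS. Cache: [kiwi(c=1) plum(c=1) jay(c=1)]
  4. access plum: HIT, count now 2. Cache: [kiwi(c=1) jay(c=1) plum(c=2)]
  5. access plum: HIT, count now 3. Cache: [kiwi(c=1) jay(c=1) plum(c=3)]
  6. access plum: HIT, count now 4. Cache: [kiwi(c=1) jay(c=1) plum(c=4)]
  7. access plum: HIT, count now 5. Cache: [kiwi(c=1) jay(c=1) plum(c=5)]
  8. access plum: HIT, count now 6. Cache: [kiwi(c=1) jay(c=1) plum(c=6)]
  9. access kiwi: HIT, count now 2. Cache: [jay(c=1) kiwi(c=2) plum(c=6)]
  10. access plum: HIT, count now 7. Cache: [jay(c=1) kiwi(c=2) plum(c=7)]
  11. access cherry: MISS, evict jay(c=1). Cache: [cherry(c=1) kiwi(c=2) plum(c=7)]
  12. access plum: HIT, count now 8. Cache: [cherry(c=1) kiwi(c=2) plum(c=8)]
  13. access cherry: HIT, count now 2. Cache: [kiwi(c=2) cherry(c=2) plum(c=8)]
  14. access cherry: HIT, count now 3. Cache: [kiwi(c=2) cherry(c=3) plum(c=8)]
  15. access plum: HIT, count now 9. Cache: [kiwi(c=2) cherry(c=3) plum(c=9)]
  16. access plum: HIT, count now 10. Cache: [kiwi(c=2) cherry(c=3) plum(c=10)]
  17. access cherry: HIT, count now 4. Cache: [kiwi(c=2) cherry(c=4) plum(c=10)]
  18. access apple: MISS, evict kiwi(c=2). Cache: [apple(c=1) cherry(c=4) plum(c=10)]
  19. access eel: MISS, evict apple(c=1). Cache: [eel(c=1) cherry(c=4) plum(c=10)]
  20. access cherry: HIT, count now 5. Cache: [eel(c=1) cherry(c=5) plum(c=10)]
  21. access plum: HIT, count now 11. Cache: [eel(c=1) cherry(c=5) plum(c=11)]
  22. access cherry: HIT, count now 6. Cache: [eel(c=1) cherry(c=6) plum(c=11)]
  23. access apple: MISS, evict eel(c=1). Cache: [apple(c=1) cherry(c=6) plum(c=11)]
Total: 16 hits, 7 misses, 4 evictions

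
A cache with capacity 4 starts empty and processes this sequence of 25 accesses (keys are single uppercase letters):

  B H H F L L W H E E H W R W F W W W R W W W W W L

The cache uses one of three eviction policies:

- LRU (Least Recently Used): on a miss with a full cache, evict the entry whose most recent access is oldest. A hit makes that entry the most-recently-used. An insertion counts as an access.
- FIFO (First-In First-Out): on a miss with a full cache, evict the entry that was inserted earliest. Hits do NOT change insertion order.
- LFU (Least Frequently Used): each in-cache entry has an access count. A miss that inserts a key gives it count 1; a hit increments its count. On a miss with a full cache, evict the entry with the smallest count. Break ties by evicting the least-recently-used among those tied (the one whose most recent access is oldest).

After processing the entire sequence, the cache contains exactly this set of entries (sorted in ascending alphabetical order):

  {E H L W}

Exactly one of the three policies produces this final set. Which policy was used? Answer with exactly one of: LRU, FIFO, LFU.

Answer: LFU

Derivation:
Simulating under each policy and comparing final sets:
  LRU: final set = {F L R W} -> differs
  FIFO: final set = {F L R W} -> differs
  LFU: final set = {E H L W} -> MATCHES target
Only LFU produces the target set.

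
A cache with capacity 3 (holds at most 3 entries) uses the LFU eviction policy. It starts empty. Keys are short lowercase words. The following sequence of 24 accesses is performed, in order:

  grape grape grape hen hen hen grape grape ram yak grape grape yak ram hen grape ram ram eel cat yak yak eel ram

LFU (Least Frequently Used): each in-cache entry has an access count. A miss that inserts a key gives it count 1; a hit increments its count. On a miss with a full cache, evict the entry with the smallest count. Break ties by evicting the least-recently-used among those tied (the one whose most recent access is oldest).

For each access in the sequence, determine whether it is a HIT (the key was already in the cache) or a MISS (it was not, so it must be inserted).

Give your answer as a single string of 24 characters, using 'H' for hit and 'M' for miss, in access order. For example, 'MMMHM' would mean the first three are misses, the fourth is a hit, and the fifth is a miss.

Answer: MHHMHHHHMMHHHMHHHHMMMHMM

Derivation:
LFU simulation (capacity=3):
  1. access grape: MISS. Cache: [grape(c=1)]
  2. access grape: HIT, count now 2. Cache: [grape(c=2)]
  3. access grape: HIT, count now 3. Cache: [grape(c=3)]
  4. access hen: MISS. Cache: [hen(c=1) grape(c=3)]
  5. access hen: HIT, count now 2. Cache: [hen(c=2) grape(c=3)]
  6. access hen: HIT, count now 3. Cache: [grape(c=3) hen(c=3)]
  7. access grape: HIT, count now 4. Cache: [hen(c=3) grape(c=4)]
  8. access grape: HIT, count now 5. Cache: [hen(c=3) grape(c=5)]
  9. access ram: MISS. Cache: [ram(c=1) hen(c=3) grape(c=5)]
  10. access yak: MISS, evict ram(c=1). Cache: [yak(c=1) hen(c=3) grape(c=5)]
  11. access grape: HIT, count now 6. Cache: [yak(c=1) hen(c=3) grape(c=6)]
  12. access grape: HIT, count now 7. Cache: [yak(c=1) hen(c=3) grape(c=7)]
  13. access yak: HIT, count now 2. Cache: [yak(c=2) hen(c=3) grape(c=7)]
  14. access ram: MISS, evict yak(c=2). Cache: [ram(c=1) hen(c=3) grape(c=7)]
  15. access hen: HIT, count now 4. Cache: [ram(c=1) hen(c=4) grape(c=7)]
  16. access grape: HIT, count now 8. Cache: [ram(c=1) hen(c=4) grape(c=8)]
  17. access ram: HIT, count now 2. Cache: [ram(c=2) hen(c=4) grape(c=8)]
  18. access ram: HIT, count now 3. Cache: [ram(c=3) hen(c=4) grape(c=8)]
  19. access eel: MISS, evict ram(c=3). Cache: [eel(c=1) hen(c=4) grape(c=8)]
  20. access cat: MISS, evict eel(c=1). Cache: [cat(c=1) hen(c=4) grape(c=8)]
  21. access yak: MISS, evict cat(c=1). Cache: [yak(c=1) hen(c=4) grape(c=8)]
  22. access yak: HIT, count now 2. Cache: [yak(c=2) hen(c=4) grape(c=8)]
  23. access eel: MISS, evict yak(c=2). Cache: [eel(c=1) hen(c=4) grape(c=8)]
  24. access ram: MISS, evict eel(c=1). Cache: [ram(c=1) hen(c=4) grape(c=8)]
Total: 14 hits, 10 misses, 7 evictions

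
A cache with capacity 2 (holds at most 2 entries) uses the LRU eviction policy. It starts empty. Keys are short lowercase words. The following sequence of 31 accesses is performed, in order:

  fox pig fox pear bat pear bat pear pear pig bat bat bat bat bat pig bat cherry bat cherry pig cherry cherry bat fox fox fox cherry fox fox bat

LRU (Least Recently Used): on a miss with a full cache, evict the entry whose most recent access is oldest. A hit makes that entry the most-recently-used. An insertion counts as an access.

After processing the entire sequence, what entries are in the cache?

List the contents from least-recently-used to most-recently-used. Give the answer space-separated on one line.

Answer: fox bat

Derivation:
LRU simulation (capacity=2):
  1. access fox: MISS. Cache (LRU->MRU): [fox]
  2. access pig: MISS. Cache (LRU->MRU): [fox pig]
  3. access fox: HIT. Cache (LRU->MRU): [pig fox]
  4. access pear: MISS, evict pig. Cache (LRU->MRU): [fox pear]
  5. access bat: MISS, evict fox. Cache (LRU->MRU): [pear bat]
  6. access pear: HIT. Cache (LRU->MRU): [bat pear]
  7. access bat: HIT. Cache (LRU->MRU): [pear bat]
  8. access pear: HIT. Cache (LRU->MRU): [bat pear]
  9. access pear: HIT. Cache (LRU->MRU): [bat pear]
  10. access pig: MISS, evict bat. Cache (LRU->MRU): [pear pig]
  11. access bat: MISS, evict pear. Cache (LRU->MRU): [pig bat]
  12. access bat: HIT. Cache (LRU->MRU): [pig bat]
  13. access bat: HIT. Cache (LRU->MRU): [pig bat]
  14. access bat: HIT. Cache (LRU->MRU): [pig bat]
  15. access bat: HIT. Cache (LRU->MRU): [pig bat]
  16. access pig: HIT. Cache (LRU->MRU): [bat pig]
  17. access bat: HIT. Cache (LRU->MRU): [pig bat]
  18. access cherry: MISS, evict pig. Cache (LRU->MRU): [bat cherry]
  19. access bat: HIT. Cache (LRU->MRU): [cherry bat]
  20. access cherry: HIT. Cache (LRU->MRU): [bat cherry]
  21. access pig: MISS, evict bat. Cache (LRU->MRU): [cherry pig]
  22. access cherry: HIT. Cache (LRU->MRU): [pig cherry]
  23. access cherry: HIT. Cache (LRU->MRU): [pig cherry]
  24. access bat: MISS, evict pig. Cache (LRU->MRU): [cherry bat]
  25. access fox: MISS, evict cherry. Cache (LRU->MRU): [bat fox]
  26. access fox: HIT. Cache (LRU->MRU): [bat fox]
  27. access fox: HIT. Cache (LRU->MRU): [bat fox]
  28. access cherry: MISS, evict bat. Cache (LRU->MRU): [fox cherry]
  29. access fox: HIT. Cache (LRU->MRU): [cherry fox]
  30. access fox: HIT. Cache (LRU->MRU): [cherry fox]
  31. access bat: MISS, evict cherry. Cache (LRU->MRU): [fox bat]
Total: 19 hits, 12 misses, 10 evictions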